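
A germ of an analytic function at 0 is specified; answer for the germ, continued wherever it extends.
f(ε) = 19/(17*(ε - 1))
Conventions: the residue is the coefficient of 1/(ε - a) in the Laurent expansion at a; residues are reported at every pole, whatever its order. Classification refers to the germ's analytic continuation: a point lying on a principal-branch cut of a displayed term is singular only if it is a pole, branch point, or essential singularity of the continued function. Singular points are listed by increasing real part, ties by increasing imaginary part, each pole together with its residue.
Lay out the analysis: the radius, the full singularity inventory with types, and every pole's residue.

Denominator factor (ε - 1): pole of order 1 at 1, modulus 1.
The radius of convergence is the smallest modulus among the singular points: 1.
At the order-1 pole 1 set g(ε) = (ε - (1))*f(ε) = 19/17.
Simple pole: residue = g(a) at a = 1, which is 19/17.

Radius of convergence at 0: 1.
At 1: a pole of order 1; residue 19/17.


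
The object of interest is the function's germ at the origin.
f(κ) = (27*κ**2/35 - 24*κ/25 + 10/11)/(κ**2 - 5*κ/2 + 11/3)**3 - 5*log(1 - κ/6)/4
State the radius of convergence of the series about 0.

Denominator factor (κ**2 - 5*κ/2 + 11/3)^3: discriminant -101/12, complex-conjugate roots (5/4) + ((1/12)*sqrt(303))*i and (5/4) - ((1/12)*sqrt(303))*i; poles of order 3, moduli (1/3)*sqrt(33) and (1/3)*sqrt(33).
Branch term (-5/4)*log(1 - κ/(6)): its argument vanishes at κ = 6, a logarithmic branch point, modulus 6.
The radius of convergence is the smallest modulus among the singular points: (1/3)*sqrt(33).

The radius of convergence is (1/3)*sqrt(33).


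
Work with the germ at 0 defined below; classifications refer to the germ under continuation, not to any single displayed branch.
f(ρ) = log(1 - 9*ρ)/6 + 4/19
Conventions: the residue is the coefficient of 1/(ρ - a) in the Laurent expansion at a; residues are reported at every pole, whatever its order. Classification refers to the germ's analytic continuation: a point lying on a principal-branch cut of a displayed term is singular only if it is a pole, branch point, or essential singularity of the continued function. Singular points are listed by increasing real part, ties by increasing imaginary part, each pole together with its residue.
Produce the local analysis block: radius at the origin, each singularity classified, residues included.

Radius of convergence at 0: 1/9.
At 1/9: a logarithmic branch point.

Branch term (1/6)*log(1 - ρ/(1/9)): its argument vanishes at ρ = 1/9, a logarithmic branch point, modulus 1/9.
The radius of convergence is the smallest modulus among the singular points: 1/9.


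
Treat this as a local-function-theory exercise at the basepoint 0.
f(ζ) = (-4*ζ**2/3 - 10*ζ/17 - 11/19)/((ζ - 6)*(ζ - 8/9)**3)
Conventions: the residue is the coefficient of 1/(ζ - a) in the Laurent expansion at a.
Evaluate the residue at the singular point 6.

At the order-1 pole 6 set g(ζ) = (ζ - (6))*f(ζ) = (-4*ζ**2/3 - 10*ζ/17 - 11/19)/(ζ - 8/9)**3.
Simple pole: residue = g(a) at a = 6, which is -12269799/31439528.

The residue is -12269799/31439528.


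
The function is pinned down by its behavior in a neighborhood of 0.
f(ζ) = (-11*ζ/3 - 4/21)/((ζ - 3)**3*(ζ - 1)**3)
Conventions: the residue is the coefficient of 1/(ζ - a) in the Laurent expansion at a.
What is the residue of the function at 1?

The residue is 79/56.

At the order-3 pole 1 set g(ζ) = (ζ - (1))^3*f(ζ) = (-11*ζ/3 - 4/21)/(ζ - 3)**3.
Order-3 pole: residue = g''(a)/2; g''(1) = 79/28, so the residue is 79/56.


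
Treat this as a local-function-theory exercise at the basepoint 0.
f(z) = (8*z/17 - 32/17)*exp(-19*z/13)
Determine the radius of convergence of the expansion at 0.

The radius of convergence is infinite.

The factor exp(-19*z/13) is entire and contributes no finite singular point.
The polynomial part has no poles.
No finite singular points: the Taylor series at 0 converges everywhere.


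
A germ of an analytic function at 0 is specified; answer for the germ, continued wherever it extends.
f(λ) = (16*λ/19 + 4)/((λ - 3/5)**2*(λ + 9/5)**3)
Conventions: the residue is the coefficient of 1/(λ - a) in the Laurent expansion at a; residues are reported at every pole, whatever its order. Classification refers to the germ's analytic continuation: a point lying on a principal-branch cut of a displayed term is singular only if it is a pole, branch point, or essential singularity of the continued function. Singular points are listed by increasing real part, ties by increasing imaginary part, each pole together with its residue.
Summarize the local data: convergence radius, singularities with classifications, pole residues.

Denominator factor (λ + 9/5)^3: pole of order 3 at -9/5, modulus 9/5.
Denominator factor (λ - 3/5)^2: pole of order 2 at 3/5, modulus 3/5.
The radius of convergence is the smallest modulus among the singular points: 3/5.
At the order-3 pole -9/5 set g(λ) = (λ - (-9/5))^3*f(λ) = (16*λ/19 + 4)/(λ - 3/5)**2.
Order-3 pole: residue = g''(a)/2; g''(-9/5) = 11375/16416, so the residue is 11375/32832.
At the order-2 pole 3/5 set g(λ) = (λ - (3/5))^2*f(λ) = (16*λ/19 + 4)/(λ + 9/5)**3.
Order-2 pole: residue = g'(a); g'(3/5) = -11375/32832, so the residue is -11375/32832.
List the singular points by increasing real part (a conjugate pair: the negative imaginary part first).

Radius of convergence at 0: 3/5.
At -9/5: a pole of order 3; residue 11375/32832.
At 3/5: a pole of order 2; residue -11375/32832.


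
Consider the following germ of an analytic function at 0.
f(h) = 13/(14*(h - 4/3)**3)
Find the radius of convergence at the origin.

The radius of convergence is 4/3.

Denominator factor (h - 4/3)^3: pole of order 3 at 4/3, modulus 4/3.
The radius of convergence is the smallest modulus among the singular points: 4/3.


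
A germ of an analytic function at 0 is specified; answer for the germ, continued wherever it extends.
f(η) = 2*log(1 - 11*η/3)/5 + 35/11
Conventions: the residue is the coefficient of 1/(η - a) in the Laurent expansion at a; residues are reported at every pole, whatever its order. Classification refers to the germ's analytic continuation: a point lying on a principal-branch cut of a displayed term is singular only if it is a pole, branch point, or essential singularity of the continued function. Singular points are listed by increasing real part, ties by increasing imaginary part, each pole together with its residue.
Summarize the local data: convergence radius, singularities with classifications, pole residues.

Branch term (2/5)*log(1 - η/(3/11)): its argument vanishes at η = 3/11, a logarithmic branch point, modulus 3/11.
The radius of convergence is the smallest modulus among the singular points: 3/11.

Radius of convergence at 0: 3/11.
At 3/11: a logarithmic branch point.


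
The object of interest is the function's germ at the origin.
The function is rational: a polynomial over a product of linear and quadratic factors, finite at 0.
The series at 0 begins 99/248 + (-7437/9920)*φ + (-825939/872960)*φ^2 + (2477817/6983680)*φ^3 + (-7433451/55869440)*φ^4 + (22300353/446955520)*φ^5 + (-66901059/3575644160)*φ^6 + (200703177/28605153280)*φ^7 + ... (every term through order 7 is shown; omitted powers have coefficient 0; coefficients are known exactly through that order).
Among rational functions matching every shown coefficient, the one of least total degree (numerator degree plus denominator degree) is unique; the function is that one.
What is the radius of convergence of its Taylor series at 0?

The radius of convergence is 8/3.

No rational of total degree below 3 reproduces all 8 coefficients; solving the [2/1] Pade equations on them gives f(φ) = (-36*φ**2/11 - 8*φ/5 + 33/31)/(φ + 8/3), whose expansion matches every shown term.
Denominator factor (φ + 8/3): pole of order 1 at -8/3, modulus 8/3.
The radius of convergence is the smallest modulus among the singular points: 8/3.


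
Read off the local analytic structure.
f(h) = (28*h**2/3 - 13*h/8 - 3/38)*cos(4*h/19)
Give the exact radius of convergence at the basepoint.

The radius of convergence is infinite.

The factor cos(4*h/19) is entire and contributes no finite singular point.
The polynomial part has no poles.
No finite singular points: the Taylor series at 0 converges everywhere.


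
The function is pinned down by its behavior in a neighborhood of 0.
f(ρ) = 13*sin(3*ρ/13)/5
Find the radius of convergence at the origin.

The radius of convergence is infinite.

The factor sin(3*ρ/13) is entire and contributes no finite singular point.
The polynomial part has no poles.
No finite singular points: the Taylor series at 0 converges everywhere.


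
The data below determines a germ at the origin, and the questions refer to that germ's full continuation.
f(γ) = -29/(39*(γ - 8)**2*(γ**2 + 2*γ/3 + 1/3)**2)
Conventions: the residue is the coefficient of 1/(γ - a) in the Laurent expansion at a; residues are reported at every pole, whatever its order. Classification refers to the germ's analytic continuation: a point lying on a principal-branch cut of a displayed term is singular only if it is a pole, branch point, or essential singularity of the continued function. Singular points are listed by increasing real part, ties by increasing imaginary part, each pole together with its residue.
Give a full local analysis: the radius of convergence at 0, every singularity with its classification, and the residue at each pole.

Radius of convergence at 0: (1/3)*sqrt(3).
At (-1/3) - ((1/3)*sqrt(2))*i: a pole of order 2; residue (-4350/118681277) - ((34635831/1898900432)*sqrt(2))*i.
At (-1/3) + ((1/3)*sqrt(2))*i: a pole of order 2; residue (-4350/118681277) + ((34635831/1898900432)*sqrt(2))*i.
At 8: a pole of order 2; residue 8700/118681277.


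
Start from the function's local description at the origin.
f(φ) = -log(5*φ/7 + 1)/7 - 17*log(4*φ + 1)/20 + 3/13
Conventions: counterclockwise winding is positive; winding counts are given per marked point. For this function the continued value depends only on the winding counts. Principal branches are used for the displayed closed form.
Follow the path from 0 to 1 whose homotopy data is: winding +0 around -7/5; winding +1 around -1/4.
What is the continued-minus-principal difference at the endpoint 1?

The rational part is single-valued and drops out of the difference; each branch term changes only by its own monodromy.
(-1/7)*log(1 - φ/(-7/5)): winding 0 around -7/5, so this term returns to its principal value, contribution 0.
(-17/20)*log(1 - φ/(-1/4)): each positive loop around -1/4 adds 2*pi*i to the log, so winding +1 contributes (-17/20)*(1)*2*pi*i = -(17/10)*pi*i.
Summing the contributions at φ = 1 gives -(17/10)*pi*i.

Continued minus principal equals -(17/10)*pi*i.


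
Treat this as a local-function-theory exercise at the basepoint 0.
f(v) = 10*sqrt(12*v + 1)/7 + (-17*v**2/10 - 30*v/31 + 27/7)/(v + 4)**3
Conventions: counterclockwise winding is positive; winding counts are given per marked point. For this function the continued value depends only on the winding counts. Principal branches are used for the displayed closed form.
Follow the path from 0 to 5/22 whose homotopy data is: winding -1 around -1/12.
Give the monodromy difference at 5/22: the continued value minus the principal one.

The rational part is single-valued and drops out of the difference; each branch term changes only by its own monodromy.
(10/7)*sqrt(1 - v/(-1/12)): winding -1 is odd, the square root flips sign, contributing -2*(10/7)*sqrt(1 - (5/22)/(-1/12)) = -2*(10/7)*sqrt(41/11) = -(20/77)*sqrt(451).
Summing the contributions at v = 5/22 gives -(20/77)*sqrt(451).

Continued minus principal equals -(20/77)*sqrt(451).


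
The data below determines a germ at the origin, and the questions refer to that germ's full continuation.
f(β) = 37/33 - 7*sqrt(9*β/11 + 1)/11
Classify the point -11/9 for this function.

The point is an algebraic (square-root) branch point.

The term (-7/11)*sqrt(1 - β/(-11/9)) has argument 1 - -11/9/(-11/9) = 0 at -11/9: a square-root (algebraic, two-sheeted) branch point; the remaining terms are analytic or single-valued there.


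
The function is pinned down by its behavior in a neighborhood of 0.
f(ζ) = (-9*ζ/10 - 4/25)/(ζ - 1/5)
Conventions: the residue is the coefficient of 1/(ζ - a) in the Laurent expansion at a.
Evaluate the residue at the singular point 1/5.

At the order-1 pole 1/5 set g(ζ) = (ζ - (1/5))*f(ζ) = -9*ζ/10 - 4/25.
Simple pole: residue = g(a) at a = 1/5, which is -17/50.

The residue is -17/50.


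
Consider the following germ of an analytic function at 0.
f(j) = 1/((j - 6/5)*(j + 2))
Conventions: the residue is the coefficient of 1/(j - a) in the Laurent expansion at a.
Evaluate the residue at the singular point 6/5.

At the order-1 pole 6/5 set g(j) = (j - (6/5))*f(j) = 1/(j + 2).
Simple pole: residue = g(a) at a = 6/5, which is 5/16.

The residue is 5/16.


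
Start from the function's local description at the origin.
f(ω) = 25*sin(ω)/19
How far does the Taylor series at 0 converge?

The factor sin(ω) is entire and contributes no finite singular point.
The polynomial part has no poles.
No finite singular points: the Taylor series at 0 converges everywhere.

The radius of convergence is infinite.


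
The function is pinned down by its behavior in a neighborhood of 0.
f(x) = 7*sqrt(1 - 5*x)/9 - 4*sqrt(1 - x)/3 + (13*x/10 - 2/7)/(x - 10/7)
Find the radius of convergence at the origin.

The radius of convergence is 1/5.

Denominator factor (x - 10/7): pole of order 1 at 10/7, modulus 10/7.
Branch term (7/9)*sqrt(1 - x/(1/5)): its argument vanishes at x = 1/5, a square-root branch point, modulus 1/5.
Branch term (-4/3)*sqrt(1 - x/(1)): its argument vanishes at x = 1, a square-root branch point, modulus 1.
The radius of convergence is the smallest modulus among the singular points: 1/5.


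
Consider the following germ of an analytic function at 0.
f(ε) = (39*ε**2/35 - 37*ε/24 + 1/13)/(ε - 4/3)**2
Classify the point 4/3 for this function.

The denominator factor ε - 4/3 vanishes at 4/3 and appears to the power 2; the numerator there equals 19/8190, nonzero, and no other factor vanishes.
Hence a pole whose order is the multiplicity, 2.

The point is a pole of order 2.


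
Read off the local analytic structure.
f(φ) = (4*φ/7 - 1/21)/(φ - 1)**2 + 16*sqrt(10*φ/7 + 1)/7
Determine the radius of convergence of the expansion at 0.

The radius of convergence is 7/10.

Denominator factor (φ - 1)^2: pole of order 2 at 1, modulus 1.
Branch term (16/7)*sqrt(1 - φ/(-7/10)): its argument vanishes at φ = -7/10, a square-root branch point, modulus 7/10.
The radius of convergence is the smallest modulus among the singular points: 7/10.


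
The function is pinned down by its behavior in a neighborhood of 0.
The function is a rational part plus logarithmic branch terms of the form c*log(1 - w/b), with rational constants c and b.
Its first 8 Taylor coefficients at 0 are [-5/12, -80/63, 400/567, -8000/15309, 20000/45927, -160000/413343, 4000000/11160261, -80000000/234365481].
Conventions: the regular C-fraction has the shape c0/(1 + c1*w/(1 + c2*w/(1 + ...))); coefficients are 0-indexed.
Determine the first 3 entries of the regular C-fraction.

The regular C-fraction coefficients are [-5/12, -64/21, 227/63].

Taylor coefficients (read off): a_0 = -5/12, a_1 = -80/63, a_2 = 400/567.
c0 = a_0 = -5/12. Peel one level at a time: if S = 1 + c*w/S' with S'(0) = 1, then c is the w-coefficient of S and S' = c*w/(S - 1).
S_1 = c0/f = 1 + (-64/21)*w + (14528/1323)*w^2 + ...; c1 = -64/21.
S_2 = c1*w/(S_1 - 1) = 1 + (227/63)*w + ...; c2 = 227/63.


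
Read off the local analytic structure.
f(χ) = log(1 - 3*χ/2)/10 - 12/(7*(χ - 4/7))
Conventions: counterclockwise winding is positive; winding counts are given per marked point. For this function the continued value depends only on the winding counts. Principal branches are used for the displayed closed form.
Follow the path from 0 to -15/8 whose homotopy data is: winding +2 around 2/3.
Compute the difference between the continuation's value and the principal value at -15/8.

The rational part is single-valued and drops out of the difference; each branch term changes only by its own monodromy.
(1/10)*log(1 - χ/(2/3)): each positive loop around 2/3 adds 2*pi*i to the log, so winding +2 contributes (1/10)*(2)*2*pi*i = (2/5)*pi*i.
Summing the contributions at χ = -15/8 gives (2/5)*pi*i.

Continued minus principal equals (2/5)*pi*i.


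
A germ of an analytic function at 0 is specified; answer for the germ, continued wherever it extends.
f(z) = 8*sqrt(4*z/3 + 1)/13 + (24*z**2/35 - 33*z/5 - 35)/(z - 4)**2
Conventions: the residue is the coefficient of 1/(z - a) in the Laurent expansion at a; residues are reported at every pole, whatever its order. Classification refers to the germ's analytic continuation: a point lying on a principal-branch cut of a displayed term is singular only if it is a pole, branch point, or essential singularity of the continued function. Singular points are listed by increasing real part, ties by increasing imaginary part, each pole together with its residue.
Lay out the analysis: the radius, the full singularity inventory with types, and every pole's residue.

Radius of convergence at 0: 3/4.
At -3/4: an algebraic (square-root) branch point.
At 4: a pole of order 2; residue -39/35.

Denominator factor (z - 4)^2: pole of order 2 at 4, modulus 4.
Branch term (8/13)*sqrt(1 - z/(-3/4)): its argument vanishes at z = -3/4, a square-root branch point, modulus 3/4.
The radius of convergence is the smallest modulus among the singular points: 3/4.
The branch term is analytic at 4 and contributes nothing to the residue; only the rational part matters.
At the order-2 pole 4 set g(z) = (z - (4))^2*(rational part) = 24*z**2/35 - 33*z/5 - 35.
Order-2 pole: residue = g'(a); g'(4) = -39/35, so the residue is -39/35.
List the singular points by increasing real part (a conjugate pair: the negative imaginary part first).


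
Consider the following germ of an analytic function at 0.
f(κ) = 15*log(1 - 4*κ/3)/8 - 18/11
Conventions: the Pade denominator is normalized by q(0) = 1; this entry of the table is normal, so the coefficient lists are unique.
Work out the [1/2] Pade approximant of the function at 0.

The Pade approximant has numerator coefficients [-18/11, -1153/682]; denominator coefficients [1, -46/93, -220/837].

Taylor coefficients needed (expand at 0): a_0 = -18/11, a_1 = -5/2, a_2 = -5/3, a_3 = -40/27.
Write the denominator as Q(κ) = 1 + q1*κ + q2*κ^2. Requiring Q*f - P = O(κ^4) with deg P <= 1 kills the coefficients of κ^2..κ^3 in Q*f:
  κ^2: a_2 + q1*a_1 + q2*a_0 = 0, i.e. -5/3 + (-5/2)*q1 + (-18/11)*q2 = 0.
  κ^3: a_3 + q1*a_2 + q2*a_1 = 0, i.e. -40/27 + (-5/3)*q1 + (-5/2)*q2 = 0.
Solving this linear system: q1 = -46/93, q2 = -220/837.
The numerator is Q*f truncated at degree 1: P0 = a_0 = -18/11; P1 = a_1 + q1*a_0 = -1153/682.


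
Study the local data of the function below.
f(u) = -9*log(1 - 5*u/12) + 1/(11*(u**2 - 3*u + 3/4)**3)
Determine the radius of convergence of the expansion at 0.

Denominator factor (u**2 - 3*u + 3/4)^3: discriminant 6, real irrational roots 3/2 + (1/2)*sqrt(6) and 3/2 - (1/2)*sqrt(6); poles of order 3, moduli 3/2 + (1/2)*sqrt(6) and 3/2 - (1/2)*sqrt(6).
Branch term (-9)*log(1 - u/(12/5)): its argument vanishes at u = 12/5, a logarithmic branch point, modulus 12/5.
The radius of convergence is the smallest modulus among the singular points: 3/2 - (1/2)*sqrt(6).

The radius of convergence is 3/2 - (1/2)*sqrt(6).


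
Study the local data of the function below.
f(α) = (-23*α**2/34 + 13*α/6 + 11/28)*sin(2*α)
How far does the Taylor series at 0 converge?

The radius of convergence is infinite.

The factor sin(2*α) is entire and contributes no finite singular point.
The polynomial part has no poles.
No finite singular points: the Taylor series at 0 converges everywhere.


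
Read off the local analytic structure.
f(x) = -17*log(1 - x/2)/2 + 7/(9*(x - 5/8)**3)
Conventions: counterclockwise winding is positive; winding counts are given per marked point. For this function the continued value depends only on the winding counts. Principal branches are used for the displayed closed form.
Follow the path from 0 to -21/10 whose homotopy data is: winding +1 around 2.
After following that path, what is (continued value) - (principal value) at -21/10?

The rational part is single-valued and drops out of the difference; each branch term changes only by its own monodromy.
(-17/2)*log(1 - x/(2)): each positive loop around 2 adds 2*pi*i to the log, so winding +1 contributes (-17/2)*(1)*2*pi*i = -(17)*pi*i.
Summing the contributions at x = -21/10 gives -(17)*pi*i.

Continued minus principal equals -(17)*pi*i.


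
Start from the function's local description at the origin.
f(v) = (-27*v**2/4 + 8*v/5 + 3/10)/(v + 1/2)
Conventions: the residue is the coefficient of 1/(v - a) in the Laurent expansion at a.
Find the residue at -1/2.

The residue is -35/16.

At the order-1 pole -1/2 set g(v) = (v - (-1/2))*f(v) = -27*v**2/4 + 8*v/5 + 3/10.
Simple pole: residue = g(a) at a = -1/2, which is -35/16.


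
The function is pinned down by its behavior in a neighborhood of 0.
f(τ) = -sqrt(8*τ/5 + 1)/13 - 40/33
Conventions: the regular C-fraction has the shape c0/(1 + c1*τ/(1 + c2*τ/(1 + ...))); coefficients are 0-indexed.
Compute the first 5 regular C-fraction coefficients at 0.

The regular C-fraction coefficients are [-553/429, -132/2765, 1238/2765, 1106/3095, 274/619].

Taylor coefficients (expand at 0): a_0 = -553/429, a_1 = -4/65, a_2 = 8/325, a_3 = -32/1625, a_4 = 32/1625.
c0 = a_0 = -553/429. Peel one level at a time: if S = 1 + c*τ/S' with S'(0) = 1, then c is the τ-coefficient of S and S' = c*τ/(S - 1).
S_1 = c0/f = 1 + (-132/2765)*τ + (163416/7645225)*τ^2 + ...; c1 = -132/2765.
S_2 = c1*τ/(S_1 - 1) = 1 + (1238/2765)*τ + (-4/25)*τ^2 + ...; c2 = 1238/2765.
S_3 = c2*τ/(S_2 - 1) = 1 + (1106/3095)*τ + (-303044/1915805)*τ^2 + ...; c3 = 1106/3095.
S_4 = c3*τ/(S_3 - 1) = 1 + (274/619)*τ + ...; c4 = 274/619.


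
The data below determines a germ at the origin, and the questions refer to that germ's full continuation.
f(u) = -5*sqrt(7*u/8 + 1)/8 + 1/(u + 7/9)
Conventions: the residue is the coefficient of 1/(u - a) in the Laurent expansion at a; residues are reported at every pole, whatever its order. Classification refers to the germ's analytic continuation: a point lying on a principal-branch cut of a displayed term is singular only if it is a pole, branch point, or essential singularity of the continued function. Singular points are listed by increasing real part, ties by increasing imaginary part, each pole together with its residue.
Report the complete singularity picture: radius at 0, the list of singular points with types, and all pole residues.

Denominator factor (u + 7/9): pole of order 1 at -7/9, modulus 7/9.
Branch term (-5/8)*sqrt(1 - u/(-8/7)): its argument vanishes at u = -8/7, a square-root branch point, modulus 8/7.
The radius of convergence is the smallest modulus among the singular points: 7/9.
The branch term is analytic at -7/9 and contributes nothing to the residue; only the rational part matters.
At the order-1 pole -7/9 set g(u) = (u - (-7/9))*(rational part) = 1.
Simple pole: residue = g(a) at a = -7/9, which is 1.
List the singular points by increasing real part (a conjugate pair: the negative imaginary part first).

Radius of convergence at 0: 7/9.
At -8/7: an algebraic (square-root) branch point.
At -7/9: a pole of order 1; residue 1.


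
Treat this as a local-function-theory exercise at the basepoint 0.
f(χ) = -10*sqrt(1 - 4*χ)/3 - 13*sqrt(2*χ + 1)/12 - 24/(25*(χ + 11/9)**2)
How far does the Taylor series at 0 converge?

Denominator factor (χ + 11/9)^2: pole of order 2 at -11/9, modulus 11/9.
Branch term (-13/12)*sqrt(1 - χ/(-1/2)): its argument vanishes at χ = -1/2, a square-root branch point, modulus 1/2.
Branch term (-10/3)*sqrt(1 - χ/(1/4)): its argument vanishes at χ = 1/4, a square-root branch point, modulus 1/4.
The radius of convergence is the smallest modulus among the singular points: 1/4.

The radius of convergence is 1/4.


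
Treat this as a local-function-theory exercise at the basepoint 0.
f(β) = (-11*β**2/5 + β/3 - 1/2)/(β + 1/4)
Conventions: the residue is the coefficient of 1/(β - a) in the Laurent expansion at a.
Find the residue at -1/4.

At the order-1 pole -1/4 set g(β) = (β - (-1/4))*f(β) = -11*β**2/5 + β/3 - 1/2.
Simple pole: residue = g(a) at a = -1/4, which is -173/240.

The residue is -173/240.


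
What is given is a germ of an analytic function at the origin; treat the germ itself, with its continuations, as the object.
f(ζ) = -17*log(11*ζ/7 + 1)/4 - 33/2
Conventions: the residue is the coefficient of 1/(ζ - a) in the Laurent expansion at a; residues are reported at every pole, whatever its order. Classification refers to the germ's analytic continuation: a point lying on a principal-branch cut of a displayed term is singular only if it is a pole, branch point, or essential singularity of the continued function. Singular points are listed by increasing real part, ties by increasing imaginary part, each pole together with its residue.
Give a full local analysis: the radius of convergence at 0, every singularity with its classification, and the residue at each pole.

Branch term (-17/4)*log(1 - ζ/(-7/11)): its argument vanishes at ζ = -7/11, a logarithmic branch point, modulus 7/11.
The radius of convergence is the smallest modulus among the singular points: 7/11.

Radius of convergence at 0: 7/11.
At -7/11: a logarithmic branch point.


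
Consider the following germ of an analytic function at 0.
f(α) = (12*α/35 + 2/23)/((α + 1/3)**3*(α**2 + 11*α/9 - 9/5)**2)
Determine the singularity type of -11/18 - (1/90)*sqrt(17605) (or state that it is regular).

The denominator factor α**2 + 11*α/9 - 9/5 vanishes at -11/18 - (1/90)*sqrt(17605) and appears to the power 2; the numerator there equals -296/2415 - (2/525)*sqrt(17605), nonzero, and no other factor vanishes.
Hence a pole whose order is the multiplicity, 2.

The point is a pole of order 2.


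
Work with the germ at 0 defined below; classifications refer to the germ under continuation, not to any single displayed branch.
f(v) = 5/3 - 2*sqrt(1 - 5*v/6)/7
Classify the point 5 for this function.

The point is a regular point.

There is no denominator, hence no pole anywhere.
Branch term sqrt(1 - v/(6/5)): argument at 5 is -19/6, nonzero, so 5 is not its branch point (a point on a principal cut is still regular for the continued germ).
So the germ continues analytically to 5.


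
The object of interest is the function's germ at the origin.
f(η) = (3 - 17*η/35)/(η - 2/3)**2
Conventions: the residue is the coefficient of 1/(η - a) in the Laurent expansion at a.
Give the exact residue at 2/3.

At the order-2 pole 2/3 set g(η) = (η - (2/3))^2*f(η) = 3 - 17*η/35.
Order-2 pole: residue = g'(a); g'(2/3) = -17/35, so the residue is -17/35.

The residue is -17/35.


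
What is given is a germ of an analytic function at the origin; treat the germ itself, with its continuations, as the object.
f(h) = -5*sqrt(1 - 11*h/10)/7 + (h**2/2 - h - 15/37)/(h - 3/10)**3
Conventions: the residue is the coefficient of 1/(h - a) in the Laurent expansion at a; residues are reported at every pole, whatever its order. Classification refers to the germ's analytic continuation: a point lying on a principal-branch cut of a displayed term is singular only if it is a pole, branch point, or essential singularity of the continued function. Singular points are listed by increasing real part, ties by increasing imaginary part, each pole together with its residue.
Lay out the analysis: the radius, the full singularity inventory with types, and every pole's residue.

Denominator factor (h - 3/10)^3: pole of order 3 at 3/10, modulus 3/10.
Branch term (-5/7)*sqrt(1 - h/(10/11)): its argument vanishes at h = 10/11, a square-root branch point, modulus 10/11.
The radius of convergence is the smallest modulus among the singular points: 3/10.
The branch term is analytic at 3/10 and contributes nothing to the residue; only the rational part matters.
At the order-3 pole 3/10 set g(h) = (h - (3/10))^3*(rational part) = h**2/2 - h - 15/37.
Order-3 pole: residue = g''(a)/2; g''(3/10) = 1, so the residue is 1/2.
List the singular points by increasing real part (a conjugate pair: the negative imaginary part first).

Radius of convergence at 0: 3/10.
At 3/10: a pole of order 3; residue 1/2.
At 10/11: an algebraic (square-root) branch point.


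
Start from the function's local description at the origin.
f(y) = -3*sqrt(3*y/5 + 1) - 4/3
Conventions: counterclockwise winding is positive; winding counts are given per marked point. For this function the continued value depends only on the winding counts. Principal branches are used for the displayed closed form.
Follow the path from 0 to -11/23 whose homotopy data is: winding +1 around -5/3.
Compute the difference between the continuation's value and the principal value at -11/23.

Continued minus principal equals (6/115)*sqrt(9430).

The rational part is single-valued and drops out of the difference; each branch term changes only by its own monodromy.
(-3)*sqrt(1 - y/(-5/3)): winding +1 is odd, the square root flips sign, contributing -2*(-3)*sqrt(1 - (-11/23)/(-5/3)) = -2*(-3)*sqrt(82/115) = (6/115)*sqrt(9430).
Summing the contributions at y = -11/23 gives (6/115)*sqrt(9430).


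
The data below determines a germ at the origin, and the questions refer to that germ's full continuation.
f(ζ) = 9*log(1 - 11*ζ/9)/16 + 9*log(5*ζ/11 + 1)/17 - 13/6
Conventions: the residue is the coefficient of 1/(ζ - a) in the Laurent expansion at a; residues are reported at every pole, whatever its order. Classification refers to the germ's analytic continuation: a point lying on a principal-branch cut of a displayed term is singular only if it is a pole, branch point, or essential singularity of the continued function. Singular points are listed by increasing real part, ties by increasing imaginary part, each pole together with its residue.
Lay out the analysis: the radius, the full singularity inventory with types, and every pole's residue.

Radius of convergence at 0: 9/11.
At -11/5: a logarithmic branch point.
At 9/11: a logarithmic branch point.

Branch term (9/17)*log(1 - ζ/(-11/5)): its argument vanishes at ζ = -11/5, a logarithmic branch point, modulus 11/5.
Branch term (9/16)*log(1 - ζ/(9/11)): its argument vanishes at ζ = 9/11, a logarithmic branch point, modulus 9/11.
The radius of convergence is the smallest modulus among the singular points: 9/11.
List the singular points by increasing real part (a conjugate pair: the negative imaginary part first).


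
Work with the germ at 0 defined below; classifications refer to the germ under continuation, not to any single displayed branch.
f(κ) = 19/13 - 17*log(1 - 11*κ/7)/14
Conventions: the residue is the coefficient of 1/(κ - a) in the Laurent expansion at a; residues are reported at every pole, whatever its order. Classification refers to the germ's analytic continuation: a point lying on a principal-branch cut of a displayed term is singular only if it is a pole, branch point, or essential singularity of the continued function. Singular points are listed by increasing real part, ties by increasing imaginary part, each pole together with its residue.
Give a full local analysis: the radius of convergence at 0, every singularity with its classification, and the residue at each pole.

Branch term (-17/14)*log(1 - κ/(7/11)): its argument vanishes at κ = 7/11, a logarithmic branch point, modulus 7/11.
The radius of convergence is the smallest modulus among the singular points: 7/11.

Radius of convergence at 0: 7/11.
At 7/11: a logarithmic branch point.


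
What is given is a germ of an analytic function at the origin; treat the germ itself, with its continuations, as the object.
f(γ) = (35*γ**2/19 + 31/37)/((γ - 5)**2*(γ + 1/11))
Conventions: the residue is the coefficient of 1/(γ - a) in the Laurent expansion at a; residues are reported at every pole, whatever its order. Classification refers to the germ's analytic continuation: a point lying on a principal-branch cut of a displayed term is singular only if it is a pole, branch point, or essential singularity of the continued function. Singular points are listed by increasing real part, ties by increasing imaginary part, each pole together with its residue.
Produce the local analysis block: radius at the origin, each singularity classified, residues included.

Denominator factor (γ + 1/11): pole of order 1 at -1/11, modulus 1/11.
Denominator factor (γ - 5)^2: pole of order 2 at 5, modulus 5.
The radius of convergence is the smallest modulus among the singular points: 1/11.
At the order-1 pole -1/11 set g(γ) = (γ - (-1/11))*f(γ) = (35*γ**2/19 + 31/37)/(γ - 5)**2.
Simple pole: residue = g(a) at a = -1/11, which is 18141/551152.
At the order-2 pole 5 set g(γ) = (γ - (5))^2*f(γ) = (35*γ**2/19 + 31/37)/(γ + 1/11).
Order-2 pole: residue = g'(a); g'(5) = 52481/29008, so the residue is 52481/29008.
List the singular points by increasing real part (a conjugate pair: the negative imaginary part first).

Radius of convergence at 0: 1/11.
At -1/11: a pole of order 1; residue 18141/551152.
At 5: a pole of order 2; residue 52481/29008.


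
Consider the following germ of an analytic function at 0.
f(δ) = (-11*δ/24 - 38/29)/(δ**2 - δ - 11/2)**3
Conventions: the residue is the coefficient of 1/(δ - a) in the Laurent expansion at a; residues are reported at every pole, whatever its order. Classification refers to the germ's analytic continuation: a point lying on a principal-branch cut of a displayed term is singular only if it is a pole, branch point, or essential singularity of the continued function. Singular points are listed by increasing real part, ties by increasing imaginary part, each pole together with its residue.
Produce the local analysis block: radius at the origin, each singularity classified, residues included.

Denominator factor (δ**2 - δ - 11/2)^3: discriminant 23, real irrational roots 1/2 + (1/2)*sqrt(23) and 1/2 - (1/2)*sqrt(23); poles of order 3, moduli 1/2 + (1/2)*sqrt(23) and -1/2 + (1/2)*sqrt(23).
The radius of convergence is the smallest modulus among the singular points: -1/2 + (1/2)*sqrt(23).
The factor δ**2 - δ - 11/2 splits as (δ - a)(δ - a') with a = 1/2 - (1/2)*sqrt(23), a' = 1/2 + (1/2)*sqrt(23). At the order-3 pole a set g(δ) = (δ - a)^3*f(δ) = [-11*δ/24 - 38/29] / (δ - a')^3.
Order-3 pole: residue = g''(a)/2; g''(1/2 - (1/2)*sqrt(23)) = (2143/1411372)*sqrt(23), so the residue is (2143/2822744)*sqrt(23).
The factor δ**2 - δ - 11/2 splits as (δ - a)(δ - a') with a = 1/2 + (1/2)*sqrt(23), a' = 1/2 - (1/2)*sqrt(23). At the order-3 pole a set g(δ) = (δ - a)^3*f(δ) = [-11*δ/24 - 38/29] / (δ - a')^3.
Order-3 pole: residue = g''(a)/2; g''(1/2 + (1/2)*sqrt(23)) = -(2143/1411372)*sqrt(23), so the residue is -(2143/2822744)*sqrt(23).
List the singular points by increasing real part (a conjugate pair: the negative imaginary part first).

Radius of convergence at 0: -1/2 + (1/2)*sqrt(23).
At 1/2 - (1/2)*sqrt(23): a pole of order 3; residue (2143/2822744)*sqrt(23).
At 1/2 + (1/2)*sqrt(23): a pole of order 3; residue -(2143/2822744)*sqrt(23).


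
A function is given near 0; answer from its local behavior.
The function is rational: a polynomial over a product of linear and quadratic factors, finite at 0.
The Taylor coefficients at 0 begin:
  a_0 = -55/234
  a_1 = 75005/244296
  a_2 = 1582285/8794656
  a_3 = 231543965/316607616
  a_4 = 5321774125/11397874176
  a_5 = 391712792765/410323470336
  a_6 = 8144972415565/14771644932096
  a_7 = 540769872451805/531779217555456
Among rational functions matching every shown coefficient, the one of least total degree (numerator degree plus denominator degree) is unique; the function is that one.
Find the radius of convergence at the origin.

The radius of convergence is -1/18 + (5/18)*sqrt(13).

No rational of total degree below 5 reproduces all 8 coefficients; solving the [1/4] Pade equations on them gives f(γ) = (22/39 - 40*γ/29)/((γ**2 - 3*γ + 12/5)*(γ**2 - γ/9 - 1)), whose expansion matches every shown term.
Denominator factor (γ**2 - 3*γ + 12/5): discriminant -3/5, complex-conjugate roots (3/2) + ((1/10)*sqrt(15))*i and (3/2) - ((1/10)*sqrt(15))*i; poles of order 1, moduli (2/5)*sqrt(15) and (2/5)*sqrt(15).
Denominator factor (γ**2 - γ/9 - 1): discriminant 325/81, real irrational roots 1/18 + (5/18)*sqrt(13) and 1/18 - (5/18)*sqrt(13); poles of order 1, moduli 1/18 + (5/18)*sqrt(13) and -1/18 + (5/18)*sqrt(13).
The radius of convergence is the smallest modulus among the singular points: -1/18 + (5/18)*sqrt(13).


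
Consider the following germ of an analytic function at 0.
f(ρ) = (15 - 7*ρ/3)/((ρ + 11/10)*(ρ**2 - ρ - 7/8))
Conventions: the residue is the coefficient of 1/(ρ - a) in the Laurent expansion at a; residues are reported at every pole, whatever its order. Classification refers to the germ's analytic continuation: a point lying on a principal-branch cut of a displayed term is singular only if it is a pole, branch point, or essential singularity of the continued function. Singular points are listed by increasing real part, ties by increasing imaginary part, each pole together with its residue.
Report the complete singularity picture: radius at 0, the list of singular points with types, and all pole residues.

Radius of convergence at 0: -1/2 + (3/4)*sqrt(2).
At -11/10: a pole of order 1; residue 10540/861.
At 1/2 - (3/4)*sqrt(2): a pole of order 1; residue -5270/861 - (14855/2583)*sqrt(2).
At 1/2 + (3/4)*sqrt(2): a pole of order 1; residue -5270/861 + (14855/2583)*sqrt(2).


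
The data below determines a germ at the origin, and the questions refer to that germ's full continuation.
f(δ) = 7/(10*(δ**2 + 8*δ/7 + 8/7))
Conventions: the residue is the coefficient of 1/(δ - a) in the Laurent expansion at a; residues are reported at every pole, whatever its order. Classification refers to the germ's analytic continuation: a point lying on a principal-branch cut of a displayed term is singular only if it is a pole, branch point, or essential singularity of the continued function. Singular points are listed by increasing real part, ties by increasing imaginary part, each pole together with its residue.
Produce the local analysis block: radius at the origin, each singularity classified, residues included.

Radius of convergence at 0: (2/7)*sqrt(14).
At (-4/7) - ((2/7)*sqrt(10))*i: a pole of order 1; residue ((49/400)*sqrt(10))*i.
At (-4/7) + ((2/7)*sqrt(10))*i: a pole of order 1; residue -((49/400)*sqrt(10))*i.

Denominator factor (δ**2 + 8*δ/7 + 8/7): discriminant -160/49, complex-conjugate roots (-4/7) + ((2/7)*sqrt(10))*i and (-4/7) - ((2/7)*sqrt(10))*i; poles of order 1, moduli (2/7)*sqrt(14) and (2/7)*sqrt(14).
The radius of convergence is the smallest modulus among the singular points: (2/7)*sqrt(14).
The factor δ**2 + 8*δ/7 + 8/7 splits as (δ - a)(δ - a') with a = (-4/7) - ((2/7)*sqrt(10))*i, a' = (-4/7) + ((2/7)*sqrt(10))*i. At the order-1 pole a set g(δ) = (δ - a)*f(δ) = [7/10] / (δ - a').
Simple pole: residue = g(a) at a = (-4/7) - ((2/7)*sqrt(10))*i, which is ((49/400)*sqrt(10))*i.
The factor δ**2 + 8*δ/7 + 8/7 splits as (δ - a)(δ - a') with a = (-4/7) + ((2/7)*sqrt(10))*i, a' = (-4/7) - ((2/7)*sqrt(10))*i. At the order-1 pole a set g(δ) = (δ - a)*f(δ) = [7/10] / (δ - a').
Simple pole: residue = g(a) at a = (-4/7) + ((2/7)*sqrt(10))*i, which is -((49/400)*sqrt(10))*i.
List the singular points by increasing real part (a conjugate pair: the negative imaginary part first).


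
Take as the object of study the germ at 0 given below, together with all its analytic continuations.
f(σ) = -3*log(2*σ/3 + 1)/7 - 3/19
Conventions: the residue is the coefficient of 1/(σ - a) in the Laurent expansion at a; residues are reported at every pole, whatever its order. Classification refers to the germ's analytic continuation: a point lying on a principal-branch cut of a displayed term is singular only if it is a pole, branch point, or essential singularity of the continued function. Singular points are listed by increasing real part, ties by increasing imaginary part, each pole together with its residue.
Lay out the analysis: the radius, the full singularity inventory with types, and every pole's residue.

Radius of convergence at 0: 3/2.
At -3/2: a logarithmic branch point.

Branch term (-3/7)*log(1 - σ/(-3/2)): its argument vanishes at σ = -3/2, a logarithmic branch point, modulus 3/2.
The radius of convergence is the smallest modulus among the singular points: 3/2.
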